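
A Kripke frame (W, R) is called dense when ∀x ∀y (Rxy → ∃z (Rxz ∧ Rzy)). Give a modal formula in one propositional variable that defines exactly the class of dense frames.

This is density; the standard corresponding axiom is C4: □□s → □s.
Suppose □□s→□s is valid. Take Rxy and set V(s)={w : xR²w}. Then □□s at x, so □s at x, so s at y, i.e. ∃z(Rxz∧Rzy).

□□s → □s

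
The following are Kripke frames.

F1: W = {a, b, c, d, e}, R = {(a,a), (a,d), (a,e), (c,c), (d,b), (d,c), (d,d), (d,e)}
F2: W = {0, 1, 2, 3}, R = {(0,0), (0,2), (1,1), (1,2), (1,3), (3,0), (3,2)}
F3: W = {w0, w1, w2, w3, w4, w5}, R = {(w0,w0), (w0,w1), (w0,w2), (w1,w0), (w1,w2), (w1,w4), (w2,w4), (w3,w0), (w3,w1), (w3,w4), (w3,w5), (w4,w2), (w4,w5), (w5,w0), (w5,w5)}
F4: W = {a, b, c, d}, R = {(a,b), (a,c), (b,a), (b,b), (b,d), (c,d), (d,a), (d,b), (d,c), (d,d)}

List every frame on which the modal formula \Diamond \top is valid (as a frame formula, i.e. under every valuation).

F3, F4

This is the axiom for seriality; its first-order frame correspondent is \forall x \exists y Rxy.
F1: fails — world b has no successor.
F2: fails — world 2 has no successor.
F3: ✓.
F4: ✓.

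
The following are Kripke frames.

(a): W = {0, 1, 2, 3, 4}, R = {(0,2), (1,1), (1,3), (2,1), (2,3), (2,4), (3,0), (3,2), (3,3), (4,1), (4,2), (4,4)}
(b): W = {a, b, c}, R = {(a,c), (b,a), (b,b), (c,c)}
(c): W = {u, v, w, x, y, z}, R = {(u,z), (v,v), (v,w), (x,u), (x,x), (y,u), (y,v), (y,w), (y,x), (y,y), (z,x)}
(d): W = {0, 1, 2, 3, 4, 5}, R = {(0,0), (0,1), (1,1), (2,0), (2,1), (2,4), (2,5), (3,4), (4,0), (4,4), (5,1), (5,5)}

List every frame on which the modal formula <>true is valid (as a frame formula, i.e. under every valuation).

This is the axiom for seriality; its first-order frame correspondent is forall x exists y Rxy.
(a): satisfies the condition.
(b): satisfies the condition.
(c): fails — world w has no successor.
(d): satisfies the condition.

(a), (b), (d)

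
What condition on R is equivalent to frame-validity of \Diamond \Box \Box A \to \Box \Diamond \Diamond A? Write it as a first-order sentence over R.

This is a Sahlqvist (Geach-type) schema ◇^1□^2A → □^1◇^2A.
Minimal-valuation argument: fix x; take any y with xR^1y and any z with xR^1z. Set V(A) to the set of worlds R-reachable from y in exactly 2 steps. Then □^2A holds at y, so the antecedent holds at x; validity forces ◇^2A at z, giving a w with zR^2w and yR^2w.
First-order correspondent: \forall x \forall y \forall z ((xRy \wedge xRz) \to \exists w (y R^2 w \wedge z R^2 w)).

\forall x \forall y \forall z ((xRy \wedge xRz) \to \exists w (y R^2 w \wedge z R^2 w))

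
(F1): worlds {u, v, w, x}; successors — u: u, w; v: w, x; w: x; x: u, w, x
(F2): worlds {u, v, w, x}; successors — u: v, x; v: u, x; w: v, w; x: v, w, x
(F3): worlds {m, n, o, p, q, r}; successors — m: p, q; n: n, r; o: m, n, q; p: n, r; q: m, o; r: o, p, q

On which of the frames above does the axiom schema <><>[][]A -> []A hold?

The schema corresponds to a generalized confluence (Geach) condition: forall x forall y forall z ((x R^2 y & xRz) -> exists w (y R^2 w & z = w)).
(F1): condition met.
(F2): fails — vR²v, vRu but no t with vR²t and u=t.
(F3): fails — mR²m, mRp but no w with mR²w and p=w.

(F1)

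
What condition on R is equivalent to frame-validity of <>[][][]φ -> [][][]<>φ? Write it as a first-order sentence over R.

forall x forall y forall z ((xRy & x R^3 z) -> exists w (y R^3 w & zRw))

This is a Sahlqvist (Geach-type) schema ◇^1□^3φ → □^3◇^1φ.
First-order correspondent: forall x forall y forall z ((xRy & x R^3 z) -> exists w (y R^3 w & zRw)).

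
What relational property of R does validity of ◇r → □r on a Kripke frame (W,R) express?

partial functionality: ∀x ∀y ∀z (Rxy ∧ Rxz → y = z)

This is the CD axiom.
Its frame correspondent is partial functionality — ∀x ∀y ∀z (Rxy ∧ Rxz → y = z).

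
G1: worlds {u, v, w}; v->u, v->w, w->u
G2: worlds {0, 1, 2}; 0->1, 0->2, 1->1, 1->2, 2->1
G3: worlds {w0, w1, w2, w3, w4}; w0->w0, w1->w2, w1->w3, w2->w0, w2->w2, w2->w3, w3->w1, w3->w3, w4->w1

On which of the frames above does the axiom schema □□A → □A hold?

G2

This is the axiom for density; its first-order frame correspondent is ∀x ∀y (Rxy → ∃z (Rxz ∧ Rzy)).
G1: fails — Rwu but no z with Rwz and Rzu.
G2: condition met.
G3: fails — Rw4w1 but no z with Rw4z and Rzw1.
Valid on: G2.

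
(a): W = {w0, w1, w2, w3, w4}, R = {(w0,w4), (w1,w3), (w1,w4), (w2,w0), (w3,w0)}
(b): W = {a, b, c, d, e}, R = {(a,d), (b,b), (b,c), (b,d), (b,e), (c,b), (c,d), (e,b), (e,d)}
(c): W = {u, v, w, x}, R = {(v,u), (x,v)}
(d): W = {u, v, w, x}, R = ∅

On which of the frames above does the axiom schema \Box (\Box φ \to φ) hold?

(d)

This is the axiom for shift-reflexivity; its first-order frame correspondent is \forall x \forall y (Rxy \to Ryy).
(a): fails — Rw0w4 but not Rw4w4.
(b): fails — Rbc but not Rcc.
(c): fails — Rvu but not Ruu.
(d): ✓.
Valid on: (d).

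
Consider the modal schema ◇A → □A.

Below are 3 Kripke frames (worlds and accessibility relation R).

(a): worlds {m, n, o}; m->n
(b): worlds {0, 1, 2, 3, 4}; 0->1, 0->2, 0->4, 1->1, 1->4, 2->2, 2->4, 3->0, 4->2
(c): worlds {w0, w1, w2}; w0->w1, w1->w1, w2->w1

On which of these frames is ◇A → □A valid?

This is the axiom for partial functionality; its first-order frame correspondent is ∀x ∀y ∀z (Rxy ∧ Rxz → y = z).
(a): satisfies the condition.
(b): fails — 0 sees both 1 and 2.
(c): satisfies the condition.

(a), (c)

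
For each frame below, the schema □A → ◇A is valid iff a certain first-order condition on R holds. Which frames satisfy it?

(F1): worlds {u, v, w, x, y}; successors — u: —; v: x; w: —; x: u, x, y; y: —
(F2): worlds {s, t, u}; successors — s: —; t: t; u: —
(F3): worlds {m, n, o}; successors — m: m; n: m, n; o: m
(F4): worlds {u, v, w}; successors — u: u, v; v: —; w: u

Frame correspondent (Sahlqvist): ∀x ∃y Rxy — i.e. seriality.
(F1): fails — world u has no successor.
(F2): fails — world s has no successor.
(F3): holds.
(F4): fails — world v has no successor.

(F3)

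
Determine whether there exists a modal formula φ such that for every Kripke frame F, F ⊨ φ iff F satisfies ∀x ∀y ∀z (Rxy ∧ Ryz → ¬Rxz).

No

If a class were modally definable it would be closed under surjective bounded morphisms (Goldblatt–Thomason).
The 3-cycle (worlds 0,1,2 with 0→1→2→0) is intransitive. Mapping every world to a single reflexive point • is a surjective bounded morphism; the reflexive point is not intransitive (R••∧R•• but R••).
So no modal formula (or set of formulas) defines exactly the intransitive frames.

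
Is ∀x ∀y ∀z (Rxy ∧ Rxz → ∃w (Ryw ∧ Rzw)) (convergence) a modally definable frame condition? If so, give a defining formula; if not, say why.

The condition is convergence. A defining modal formula is ◇□q → □◇q.
Suppose ◇□q→□◇q is valid. Take Rxy, Rxz and set V(q)={w : Ryw}. Then □q at y so ◇□q at x, so □◇q at x, so ◇q at z, giving w with Rzw and Ryw.

Yes — defined by ◇□q → □◇q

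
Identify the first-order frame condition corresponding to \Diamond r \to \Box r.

partial functionality: \forall x \forall y \forall z (Rxy \wedge Rxz \to y = z)

Suppose ◇r→□r is valid. Take Rxy, Rxz and set V(r)={y}. Then ◇r at x, so □r at x, so r at z, i.e. z=y.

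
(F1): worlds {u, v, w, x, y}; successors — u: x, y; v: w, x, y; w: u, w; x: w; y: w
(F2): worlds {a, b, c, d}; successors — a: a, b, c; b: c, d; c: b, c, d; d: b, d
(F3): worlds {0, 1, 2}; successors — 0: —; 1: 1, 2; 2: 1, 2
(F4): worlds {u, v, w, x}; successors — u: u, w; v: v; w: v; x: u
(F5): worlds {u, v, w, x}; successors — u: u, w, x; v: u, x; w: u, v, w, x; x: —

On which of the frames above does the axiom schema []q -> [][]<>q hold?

This is the axiom for a generalized confluence (Geach) condition; its first-order frame correspondent is forall x forall z (x R^2 z -> exists w (xRw & zRw)).
(F1): fails — uR²w but no t with uRt and wRt.
(F2): satisfies the condition.
(F3): satisfies the condition.
(F4): fails — uR²v but no t with uRt and vRt.
(F5): fails — uR²x but no t with uRt and xRt.

(F2), (F3)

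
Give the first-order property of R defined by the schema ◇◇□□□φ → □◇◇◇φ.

∀x ∀y ∀z ((xR²y ∧ xRz) → ∃w (yR³w ∧ zR³w))

This is a Sahlqvist (Geach-type) schema ◇^2□^3φ → □^1◇^3φ.
First-order correspondent: ∀x ∀y ∀z ((xR²y ∧ xRz) → ∃w (yR³w ∧ zR³w)).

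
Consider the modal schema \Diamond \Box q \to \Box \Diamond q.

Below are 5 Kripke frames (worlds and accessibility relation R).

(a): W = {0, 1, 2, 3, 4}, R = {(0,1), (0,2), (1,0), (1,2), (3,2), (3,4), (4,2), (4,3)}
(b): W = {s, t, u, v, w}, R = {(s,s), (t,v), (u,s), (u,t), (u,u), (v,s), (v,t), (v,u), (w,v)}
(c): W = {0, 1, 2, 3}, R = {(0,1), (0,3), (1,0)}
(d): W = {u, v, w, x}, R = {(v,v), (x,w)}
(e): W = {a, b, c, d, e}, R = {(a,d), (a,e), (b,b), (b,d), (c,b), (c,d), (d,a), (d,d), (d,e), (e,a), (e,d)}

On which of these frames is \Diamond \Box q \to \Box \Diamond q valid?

(e)

This is the axiom for convergence; its first-order frame correspondent is \forall x \forall y \forall z (Rxy \wedge Rxz \to \exists w (Ryw \wedge Rzw)).
(a): fails — R02 and R02 but 2 and 2 have no common successor.
(b): fails — Rut and Ruu but t and u have no common successor.
(c): fails — R01 and R03 but 1 and 3 have no common successor.
(d): fails — Rxw and Rxw but w and w have no common successor.
(e): ✓.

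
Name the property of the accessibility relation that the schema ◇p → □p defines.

This schema is the CD axiom.
It corresponds to partial functionality: ∀x ∀y ∀z (Rxy ∧ Rxz → y = z).

partial functionality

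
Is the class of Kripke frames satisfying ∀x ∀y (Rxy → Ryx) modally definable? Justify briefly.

The condition is symmetry. A defining modal formula is p → □◇p.

Yes — defined by p → □◇p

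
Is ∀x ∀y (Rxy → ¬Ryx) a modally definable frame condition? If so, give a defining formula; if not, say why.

Any modally definable frame class is closed under surjective bounded morphisms.
The 3-cycle (worlds s,t,u with s→t→u→s) is asymmetric. Mapping every world to a single reflexive point • is a surjective bounded morphism, and the reflexive point is not asymmetric (R•• but asymmetry requires ¬R••).
So no modal formula (or set of formulas) defines exactly the asymmetric frames.

No — not modally definable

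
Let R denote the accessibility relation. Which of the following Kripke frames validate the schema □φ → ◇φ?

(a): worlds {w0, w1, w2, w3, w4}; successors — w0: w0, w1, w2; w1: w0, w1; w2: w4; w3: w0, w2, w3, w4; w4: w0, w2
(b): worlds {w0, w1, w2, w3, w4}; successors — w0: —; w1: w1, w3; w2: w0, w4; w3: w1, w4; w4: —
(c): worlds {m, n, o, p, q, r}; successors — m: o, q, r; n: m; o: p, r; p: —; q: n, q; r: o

This is the axiom for seriality; its first-order frame correspondent is ∀x ∃y Rxy.
(a): condition met.
(b): fails — world w0 has no successor.
(c): fails — world p has no successor.
Valid on: (a).

(a)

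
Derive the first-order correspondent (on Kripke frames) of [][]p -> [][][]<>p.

This is a Sahlqvist (Geach-type) schema ◇^0□^2p → □^3◇^1p.
Minimal-valuation argument: fix x; take any y with xR^0y and any z with xR^3z. Set V(p) to the set of worlds R-reachable from y in exactly 2 steps. Then □^2p holds at y, so the antecedent holds at x; validity forces ◇^1p at z, giving a w with zR^1w and yR^2w.
First-order correspondent: forall x forall z (x R^3 z -> exists w (x R^2 w & zRw)).

forall x forall z (x R^3 z -> exists w (x R^2 w & zRw))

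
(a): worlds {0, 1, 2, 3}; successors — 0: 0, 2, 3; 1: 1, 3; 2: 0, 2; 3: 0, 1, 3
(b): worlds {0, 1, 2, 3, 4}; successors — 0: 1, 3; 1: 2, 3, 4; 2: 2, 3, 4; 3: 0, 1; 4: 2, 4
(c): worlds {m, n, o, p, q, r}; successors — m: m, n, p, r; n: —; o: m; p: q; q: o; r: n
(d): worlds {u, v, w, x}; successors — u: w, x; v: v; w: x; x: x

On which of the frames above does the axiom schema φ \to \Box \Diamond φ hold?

The schema corresponds to symmetry: \forall x \forall y (Rxy \to Ryx).
(a): holds.
(b): fails — R12 but not R21.
(c): fails — Rom but not Rmo.
(d): fails — Ruw but not Rwu.
Valid on: (a).

(a)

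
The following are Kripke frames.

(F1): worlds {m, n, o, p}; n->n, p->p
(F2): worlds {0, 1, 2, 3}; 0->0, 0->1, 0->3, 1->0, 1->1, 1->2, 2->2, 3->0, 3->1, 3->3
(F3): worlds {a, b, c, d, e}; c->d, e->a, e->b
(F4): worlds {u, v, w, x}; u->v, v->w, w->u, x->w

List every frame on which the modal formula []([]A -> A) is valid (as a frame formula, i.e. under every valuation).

This is the axiom for shift-reflexivity; its first-order frame correspondent is forall x forall y (Rxy -> Ryy).
(F1): satisfies the condition.
(F2): satisfies the condition.
(F3): fails — Rea but not Raa.
(F4): fails — Ruv but not Rvv.
Valid on: (F1), (F2).

(F1), (F2)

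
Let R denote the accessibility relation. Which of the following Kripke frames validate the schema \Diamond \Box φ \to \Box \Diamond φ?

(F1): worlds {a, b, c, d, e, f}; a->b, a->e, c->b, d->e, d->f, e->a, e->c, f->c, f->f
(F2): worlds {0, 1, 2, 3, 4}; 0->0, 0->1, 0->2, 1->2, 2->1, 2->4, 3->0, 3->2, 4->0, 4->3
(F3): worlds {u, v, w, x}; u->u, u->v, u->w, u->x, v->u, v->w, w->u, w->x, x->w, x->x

The schema corresponds to convergence: \forall x \forall y \forall z (Rxy \wedge Rxz \to \exists w (Ryw \wedge Rzw)).
(F1): fails — Rab and Rab but b and b have no common successor.
(F2): fails — R02 and R01 but 2 and 1 have no common successor.
(F3): condition met.

(F3)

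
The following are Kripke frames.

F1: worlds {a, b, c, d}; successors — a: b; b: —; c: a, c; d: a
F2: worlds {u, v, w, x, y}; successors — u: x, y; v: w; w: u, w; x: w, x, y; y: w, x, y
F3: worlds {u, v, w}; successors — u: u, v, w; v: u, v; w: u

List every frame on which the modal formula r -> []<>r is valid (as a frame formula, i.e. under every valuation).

F3

The schema corresponds to symmetry: forall x forall y (Rxy -> Ryx).
F1: fails — Rca but not Rac.
F2: fails — Rxw but not Rwx.
F3: holds.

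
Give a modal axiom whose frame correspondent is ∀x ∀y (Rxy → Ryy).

A defining formula is □(□p → p) (the T□ axiom).
Suppose □(□p→p) is valid. Take Rxy and set V(p)={w : Ryw}. Then at y, □p holds; since □(□p→p) at x, □p→p at y, so p at y, i.e. Ryy.

□(□p → p)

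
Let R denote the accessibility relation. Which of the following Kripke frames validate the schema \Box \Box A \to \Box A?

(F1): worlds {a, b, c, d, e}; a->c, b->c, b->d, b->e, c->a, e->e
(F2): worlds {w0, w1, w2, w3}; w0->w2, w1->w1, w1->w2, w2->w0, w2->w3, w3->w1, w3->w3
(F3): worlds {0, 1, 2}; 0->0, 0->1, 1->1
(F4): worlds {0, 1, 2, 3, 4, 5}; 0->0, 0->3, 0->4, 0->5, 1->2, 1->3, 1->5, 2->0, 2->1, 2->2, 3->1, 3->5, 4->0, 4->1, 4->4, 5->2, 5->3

This is the axiom for density; its first-order frame correspondent is \forall x \forall y (Rxy \to \exists z (Rxz \wedge Rzy)).
(F1): fails — Rbc but no z with Rbz and Rzc.
(F2): fails — Rw0w2 but no z with Rw0z and Rzw2.
(F3): holds.
(F4): fails — R31 but no z with R3z and Rz1.
Valid on: (F3).

(F3)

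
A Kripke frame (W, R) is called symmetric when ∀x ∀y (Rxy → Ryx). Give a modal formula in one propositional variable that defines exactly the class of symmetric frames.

The condition is symmetry. The B schema ψ → □◇ψ defines it.

ψ → □◇ψ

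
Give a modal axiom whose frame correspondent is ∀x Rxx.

□ψ → ψ

The condition is reflexivity. The T schema □ψ → ψ defines it.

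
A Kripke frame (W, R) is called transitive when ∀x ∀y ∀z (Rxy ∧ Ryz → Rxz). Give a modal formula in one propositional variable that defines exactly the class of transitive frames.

□p → □□p

The condition is transitivity. The 4 schema □p → □□p defines it.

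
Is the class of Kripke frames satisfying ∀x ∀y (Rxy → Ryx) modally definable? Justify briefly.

This is a Sahlqvist condition; the B axiom r → □◇r defines it.

Yes, by r → □◇r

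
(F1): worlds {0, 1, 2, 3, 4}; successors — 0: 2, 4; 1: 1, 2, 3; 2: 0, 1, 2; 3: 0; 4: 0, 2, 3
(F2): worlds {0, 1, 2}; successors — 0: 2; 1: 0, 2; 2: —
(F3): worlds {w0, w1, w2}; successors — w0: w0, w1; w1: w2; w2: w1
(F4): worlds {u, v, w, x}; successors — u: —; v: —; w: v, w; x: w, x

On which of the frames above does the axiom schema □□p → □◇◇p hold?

The schema corresponds to a generalized confluence (Geach) condition: ∀x ∀z (xRz → ∃w (xR²w ∧ zR²w)).
(F1): condition met.
(F2): fails — 0R2 but no w with 0R²w and 2R²w.
(F3): fails — w1Rw2 but no w with w1R²w and w2R²w.
(F4): fails — wRv but no t with wR²t and vR²t.

(F1)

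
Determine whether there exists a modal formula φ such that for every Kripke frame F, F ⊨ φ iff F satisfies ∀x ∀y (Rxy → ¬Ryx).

Any modally definable frame class is closed under surjective bounded morphisms.
The 5-cycle (worlds a,b,c,d,e with a→b→c→d→e→a) is asymmetric. Mapping every world to a single reflexive point • is a surjective bounded morphism, and the reflexive point is not asymmetric (R•• but asymmetry requires ¬R••).
So the class is not modally definable.

Not definable by any modal formula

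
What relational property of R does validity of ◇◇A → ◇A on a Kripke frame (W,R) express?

Equivalently (dual form): □A → □□A.
Suppose □A→□□A is valid. Take Rxy, Ryz and set V(A)={w : Rxw}. Then □A at x, so □□A at x, so □A at y, so A at z, i.e. Rxz.

transitivity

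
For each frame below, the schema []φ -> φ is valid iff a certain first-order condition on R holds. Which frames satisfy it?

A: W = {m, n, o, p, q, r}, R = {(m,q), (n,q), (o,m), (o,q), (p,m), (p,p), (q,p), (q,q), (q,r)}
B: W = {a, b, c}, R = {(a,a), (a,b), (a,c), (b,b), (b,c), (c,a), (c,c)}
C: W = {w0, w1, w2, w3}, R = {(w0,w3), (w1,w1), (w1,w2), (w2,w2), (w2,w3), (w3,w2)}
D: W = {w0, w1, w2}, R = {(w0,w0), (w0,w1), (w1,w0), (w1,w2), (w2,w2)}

The schema corresponds to reflexivity: forall x Rxx.
A: fails — world m does not see itself.
B: satisfies the condition.
C: fails — world w0 does not see itself.
D: fails — world w1 does not see itself.
Valid on: B.

B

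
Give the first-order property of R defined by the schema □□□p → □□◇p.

This is a Sahlqvist (Geach-type) schema ◇^0□^3p → □^2◇^1p.
First-order correspondent: ∀x ∀z (xR²z → ∃w (xR³w ∧ zRw)).

∀x ∀z (xR²z → ∃w (xR³w ∧ zRw))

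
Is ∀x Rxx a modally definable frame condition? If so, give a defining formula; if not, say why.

Definable; □r → r defines it

This is a Sahlqvist condition; the T axiom □r → r defines it.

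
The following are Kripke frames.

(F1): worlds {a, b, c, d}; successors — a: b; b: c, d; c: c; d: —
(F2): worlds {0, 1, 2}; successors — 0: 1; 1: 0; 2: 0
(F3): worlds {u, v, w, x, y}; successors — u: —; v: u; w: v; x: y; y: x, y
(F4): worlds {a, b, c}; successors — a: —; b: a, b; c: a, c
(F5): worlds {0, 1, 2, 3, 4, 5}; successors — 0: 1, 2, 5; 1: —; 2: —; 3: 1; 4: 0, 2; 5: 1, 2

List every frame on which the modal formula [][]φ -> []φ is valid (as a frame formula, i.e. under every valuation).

(F4)

Frame correspondent (Sahlqvist): forall x forall y (Rxy -> exists z (Rxz & Rzy)) — i.e. density.
(F1): fails — Rab but no z with Raz and Rzb.
(F2): fails — R01 but no z with R0z and Rz1.
(F3): fails — Rvu but no z with Rvz and Rzu.
(F4): satisfies the condition.
(F5): fails — R31 but no z with R3z and Rz1.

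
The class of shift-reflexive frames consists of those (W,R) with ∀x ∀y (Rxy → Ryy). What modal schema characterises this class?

□(□q → q)

This is shift-reflexivity; the standard corresponding axiom is T□: □(□q → q).
Suppose □(□q→q) is valid. Take Rxy and set V(q)={w : Ryw}. Then at y, □q holds; since □(□q→q) at x, □q→q at y, so q at y, i.e. Ryy.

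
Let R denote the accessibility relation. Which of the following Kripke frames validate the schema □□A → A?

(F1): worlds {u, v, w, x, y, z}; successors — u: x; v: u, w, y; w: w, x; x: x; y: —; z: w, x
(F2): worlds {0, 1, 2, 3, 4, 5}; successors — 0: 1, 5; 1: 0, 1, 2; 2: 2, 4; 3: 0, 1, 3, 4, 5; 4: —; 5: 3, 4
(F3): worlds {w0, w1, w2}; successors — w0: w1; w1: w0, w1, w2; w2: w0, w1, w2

This is the axiom for a generalized confluence (Geach) condition; its first-order frame correspondent is ∀x ∃w (xR²w ∧ x = w).
(F1): fails — at u but no t with uR²t and u=t.
(F2): fails — at 4 but no w with 4R²w and 4=w.
(F3): holds.
Valid on: (F3).

(F3)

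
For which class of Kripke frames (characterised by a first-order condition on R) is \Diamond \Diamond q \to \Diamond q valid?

transitivity

Equivalently (dual form): □q → □□q.
Suppose □q→□□q is valid. Take Rxy, Ryz and set V(q)={w : Rxw}. Then □q at x, so □□q at x, so □q at y, so q at z, i.e. Rxz.
Conversely, any frame satisfying \forall x \forall y \forall z (Rxy \wedge Ryz \to Rxz) validates the schema.
Frame condition: \forall x \forall y \forall z (Rxy \wedge Ryz \to Rxz).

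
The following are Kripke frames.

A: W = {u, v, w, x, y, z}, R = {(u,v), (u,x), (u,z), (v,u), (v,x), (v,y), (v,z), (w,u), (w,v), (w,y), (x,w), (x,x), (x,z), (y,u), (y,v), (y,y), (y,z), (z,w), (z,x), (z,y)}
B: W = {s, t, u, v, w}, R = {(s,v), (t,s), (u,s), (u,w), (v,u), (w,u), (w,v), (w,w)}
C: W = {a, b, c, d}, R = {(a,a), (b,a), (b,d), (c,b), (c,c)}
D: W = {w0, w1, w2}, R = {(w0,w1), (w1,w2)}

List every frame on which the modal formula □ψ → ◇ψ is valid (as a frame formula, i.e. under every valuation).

A, B

This is the axiom for seriality; its first-order frame correspondent is ∀x ∃y Rxy.
A: ✓.
B: ✓.
C: fails — world d has no successor.
D: fails — world w2 has no successor.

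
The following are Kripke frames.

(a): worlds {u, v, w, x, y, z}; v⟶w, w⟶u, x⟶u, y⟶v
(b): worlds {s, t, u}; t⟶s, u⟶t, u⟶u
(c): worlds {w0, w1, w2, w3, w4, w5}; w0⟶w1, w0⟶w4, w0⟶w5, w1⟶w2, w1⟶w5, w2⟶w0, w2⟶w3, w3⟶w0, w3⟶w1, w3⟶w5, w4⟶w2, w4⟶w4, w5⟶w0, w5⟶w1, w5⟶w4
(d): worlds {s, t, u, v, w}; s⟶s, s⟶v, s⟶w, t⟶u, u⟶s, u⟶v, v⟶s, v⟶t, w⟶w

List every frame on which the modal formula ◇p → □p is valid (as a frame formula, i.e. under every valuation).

Frame correspondent (Sahlqvist): ∀x ∀y ∀z (Rxy ∧ Rxz → y = z) — i.e. partial functionality.
(a): condition met.
(b): fails — u sees both t and u.
(c): fails — w0 sees both w1 and w4.
(d): fails — s sees both s and v.

(a)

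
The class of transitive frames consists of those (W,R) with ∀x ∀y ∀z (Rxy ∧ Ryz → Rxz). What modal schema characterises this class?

□q → □□q

A defining formula is □q → □□q (the 4 axiom).
Suppose □q→□□q is valid. Take Rxy, Ryz and set V(q)={w : Rxw}. Then □q at x, so □□q at x, so □q at y, so q at z, i.e. Rxz.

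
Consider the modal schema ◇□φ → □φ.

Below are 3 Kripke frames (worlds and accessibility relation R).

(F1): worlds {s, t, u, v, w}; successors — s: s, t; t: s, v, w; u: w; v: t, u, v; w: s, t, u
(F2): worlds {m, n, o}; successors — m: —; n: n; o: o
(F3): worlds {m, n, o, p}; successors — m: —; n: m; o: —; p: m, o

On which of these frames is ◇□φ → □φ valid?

The schema corresponds to the Euclidean property: ∀x ∀y ∀z (Rxy ∧ Rxz → Ryz).
(F1): fails — Rst and Rst but not Rtt.
(F2): holds.
(F3): fails — Rnm and Rnm but not Rmm.
Valid on: (F2).

(F2)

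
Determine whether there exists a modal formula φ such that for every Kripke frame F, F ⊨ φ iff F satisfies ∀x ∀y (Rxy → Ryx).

Yes: it is symmetry, defined by the B schema q → □◇q.

Definable; q → □◇q defines it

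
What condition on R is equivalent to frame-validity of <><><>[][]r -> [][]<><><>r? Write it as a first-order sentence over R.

forall x forall y forall z ((x R^3 y & x R^2 z) -> exists w (y R^2 w & z R^3 w))

This is a Sahlqvist (Geach-type) schema ◇^3□^2r → □^2◇^3r.
First-order correspondent: forall x forall y forall z ((x R^3 y & x R^2 z) -> exists w (y R^2 w & z R^3 w)).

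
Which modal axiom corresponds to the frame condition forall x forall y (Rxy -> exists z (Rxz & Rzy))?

This is density; the standard corresponding axiom is C4: □□ψ → □ψ.
Suppose □□ψ→□ψ is valid. Take Rxy and set V(ψ)={w : xR²w}. Then □□ψ at x, so □ψ at x, so ψ at y, i.e. ∃z(Rxz∧Rzy).

□□ψ → □ψ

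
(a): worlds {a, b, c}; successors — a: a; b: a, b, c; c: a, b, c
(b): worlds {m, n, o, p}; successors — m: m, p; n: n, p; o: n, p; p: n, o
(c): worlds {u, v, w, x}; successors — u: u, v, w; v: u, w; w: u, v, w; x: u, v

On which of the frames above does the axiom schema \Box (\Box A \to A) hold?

This is the axiom for shift-reflexivity; its first-order frame correspondent is \forall x \forall y (Rxy \to Ryy).
(a): condition met.
(b): fails — Rop but not Rpp.
(c): fails — Ruv but not Rvv.
Valid on: (a).

(a)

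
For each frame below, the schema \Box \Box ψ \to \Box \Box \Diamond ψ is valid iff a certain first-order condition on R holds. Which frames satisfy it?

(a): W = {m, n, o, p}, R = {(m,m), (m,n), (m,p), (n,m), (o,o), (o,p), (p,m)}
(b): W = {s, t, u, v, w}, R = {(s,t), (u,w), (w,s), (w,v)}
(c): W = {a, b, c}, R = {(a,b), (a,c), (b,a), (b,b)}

Frame correspondent (Sahlqvist): \forall x \forall z (x R^2 z \to \exists w (x R^2 w \wedge zRw)) — i.e. a generalized confluence (Geach) condition.
(a): condition met.
(b): fails — uR²s but no w* with uR²w* and sRw*.
(c): fails — bR²c but no w with bR²w and cRw.
Valid on: (a).

(a)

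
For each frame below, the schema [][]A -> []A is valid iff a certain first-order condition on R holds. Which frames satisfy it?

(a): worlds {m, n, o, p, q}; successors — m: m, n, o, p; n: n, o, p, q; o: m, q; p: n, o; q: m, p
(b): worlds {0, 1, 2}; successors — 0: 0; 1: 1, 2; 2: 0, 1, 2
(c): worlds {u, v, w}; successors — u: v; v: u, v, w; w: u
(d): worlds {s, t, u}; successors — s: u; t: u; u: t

Frame correspondent (Sahlqvist): forall x forall y (Rxy -> exists z (Rxz & Rzy)) — i.e. density.
(a): fails — Roq but no z with Roz and Rzq.
(b): ✓.
(c): fails — Rwu but no z with Rwz and Rzu.
(d): fails — Rsu but no z with Rsz and Rzu.

(b)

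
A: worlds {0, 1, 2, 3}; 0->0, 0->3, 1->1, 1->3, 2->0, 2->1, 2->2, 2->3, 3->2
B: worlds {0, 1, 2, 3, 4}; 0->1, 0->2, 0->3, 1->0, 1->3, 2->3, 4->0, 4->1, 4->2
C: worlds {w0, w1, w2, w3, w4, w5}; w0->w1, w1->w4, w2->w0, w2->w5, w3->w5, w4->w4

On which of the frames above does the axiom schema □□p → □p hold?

The schema corresponds to density: ∀x ∀y (Rxy → ∃z (Rxz ∧ Rzy)).
A: condition met.
B: fails — R10 but no z with R1z and Rz0.
C: fails — Rw3w5 but no z with Rw3z and Rzw5.
Valid on: A.

A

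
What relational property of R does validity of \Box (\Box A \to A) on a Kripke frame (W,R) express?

This schema is the T□ axiom.
It corresponds to shift-reflexivity: \forall x \forall y (Rxy \to Ryy).

Shift-reflexivity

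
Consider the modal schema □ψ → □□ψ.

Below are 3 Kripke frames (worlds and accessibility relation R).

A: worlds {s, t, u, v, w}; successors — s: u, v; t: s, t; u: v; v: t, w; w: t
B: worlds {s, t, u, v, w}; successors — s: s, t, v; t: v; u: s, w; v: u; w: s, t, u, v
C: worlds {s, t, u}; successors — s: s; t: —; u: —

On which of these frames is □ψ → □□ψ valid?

C

The schema corresponds to transitivity: ∀x ∀y ∀z (Rxy ∧ Ryz → Rxz).
A: fails — Ruv and Rvw but not Ruw.
B: fails — Rtv and Rvu but not Rtu.
C: ✓.
Valid on: C.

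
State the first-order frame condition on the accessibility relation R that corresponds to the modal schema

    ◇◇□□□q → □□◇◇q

This is a Sahlqvist (Geach-type) schema ◇^2□^3q → □^2◇^2q.
Minimal-valuation argument: fix x; take any y with xR^2y and any z with xR^2z. Set V(q) to the set of worlds R-reachable from y in exactly 3 steps. Then □^3q holds at y, so the antecedent holds at x; validity forces ◇^2q at z, giving a w with zR^2w and yR^3w.
First-order correspondent: ∀x ∀y ∀z ((xR²y ∧ xR²z) → ∃w (yR³w ∧ zR²w)).

∀x ∀y ∀z ((xR²y ∧ xR²z) → ∃w (yR³w ∧ zR²w))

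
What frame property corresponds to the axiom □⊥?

□⊥ is valid iff no world has any successor (otherwise □⊥ fails at any world with one).
The converse is a direct semantic check.
So the correspondent is emptiness of R.

emptiness of R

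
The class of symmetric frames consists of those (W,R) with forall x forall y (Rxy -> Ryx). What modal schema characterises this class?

p → □◇p

This is symmetry; the standard corresponding axiom is B: p → □◇p.
Suppose p→□◇p is valid. Take Rxy and set V(p)={x}. Then p at x, so □◇p at x, so ◇p at y, so some z with Ryz has p; z=x, i.e. Ryx.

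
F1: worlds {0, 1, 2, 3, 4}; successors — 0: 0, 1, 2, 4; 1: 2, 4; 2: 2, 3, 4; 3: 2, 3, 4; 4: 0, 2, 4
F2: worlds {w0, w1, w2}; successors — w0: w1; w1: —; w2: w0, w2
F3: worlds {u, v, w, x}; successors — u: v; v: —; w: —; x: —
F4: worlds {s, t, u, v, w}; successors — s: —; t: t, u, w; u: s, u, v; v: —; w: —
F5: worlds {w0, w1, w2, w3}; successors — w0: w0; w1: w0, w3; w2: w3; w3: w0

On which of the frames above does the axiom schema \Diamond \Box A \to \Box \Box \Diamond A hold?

F1, F3, F5

Frame correspondent (Sahlqvist): \forall x \forall y \forall z ((xRy \wedge x R^2 z) \to \exists w (yRw \wedge zRw)) — i.e. a generalized confluence (Geach) condition.
F1: condition met.
F2: fails — w2Rw0, w2R²w1 but no w with w0Rw and w1Rw.
F3: condition met.
F4: fails — tRt, tR²s but no w* with tRw* and sRw*.
F5: condition met.
Valid on: F1, F3, F5.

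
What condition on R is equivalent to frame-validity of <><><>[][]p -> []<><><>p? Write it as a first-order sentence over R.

This is a Sahlqvist (Geach-type) schema ◇^3□^2p → □^1◇^3p.
Minimal-valuation argument: fix x; take any y with xR^3y and any z with xR^1z. Set V(p) to the set of worlds R-reachable from y in exactly 2 steps. Then □^2p holds at y, so the antecedent holds at x; validity forces ◇^3p at z, giving a w with zR^3w and yR^2w.
First-order correspondent: forall x forall y forall z ((x R^3 y & xRz) -> exists w (y R^2 w & z R^3 w)).

forall x forall y forall z ((x R^3 y & xRz) -> exists w (y R^2 w & z R^3 w))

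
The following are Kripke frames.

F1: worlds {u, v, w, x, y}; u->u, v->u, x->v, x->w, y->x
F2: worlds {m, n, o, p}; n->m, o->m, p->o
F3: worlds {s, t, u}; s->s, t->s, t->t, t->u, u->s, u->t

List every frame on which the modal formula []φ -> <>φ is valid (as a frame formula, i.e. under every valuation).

Frame correspondent (Sahlqvist): forall x exists y Rxy — i.e. seriality.
F1: fails — world w has no successor.
F2: fails — world m has no successor.
F3: condition met.
Valid on: F3.

F3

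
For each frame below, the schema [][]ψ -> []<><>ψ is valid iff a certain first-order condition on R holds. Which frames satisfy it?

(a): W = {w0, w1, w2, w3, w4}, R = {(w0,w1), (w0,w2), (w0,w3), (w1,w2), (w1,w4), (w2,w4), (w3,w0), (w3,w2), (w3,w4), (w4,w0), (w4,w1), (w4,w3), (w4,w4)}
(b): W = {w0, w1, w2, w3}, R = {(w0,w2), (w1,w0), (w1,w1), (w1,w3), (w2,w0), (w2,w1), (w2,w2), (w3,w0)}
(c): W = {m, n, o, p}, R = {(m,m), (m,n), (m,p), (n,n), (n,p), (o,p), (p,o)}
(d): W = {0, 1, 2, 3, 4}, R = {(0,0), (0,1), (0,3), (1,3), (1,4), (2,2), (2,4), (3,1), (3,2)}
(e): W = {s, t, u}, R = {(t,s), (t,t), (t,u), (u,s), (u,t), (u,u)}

Frame correspondent (Sahlqvist): forall x forall z (xRz -> exists w (x R^2 w & z R^2 w)) — i.e. a generalized confluence (Geach) condition.
(a): condition met.
(b): condition met.
(c): fails — oRp but no w with oR²w and pR²w.
(d): fails — 1R4 but no w with 1R²w and 4R²w.
(e): fails — tRs but no w with tR²w and sR²w.

(a), (b)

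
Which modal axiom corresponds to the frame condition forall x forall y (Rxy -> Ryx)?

This is symmetry; the standard corresponding axiom is B: p → □◇p.
Suppose p→□◇p is valid. Take Rxy and set V(p)={x}. Then p at x, so □◇p at x, so ◇p at y, so some z with Ryz has p; z=x, i.e. Ryx.

p → □◇p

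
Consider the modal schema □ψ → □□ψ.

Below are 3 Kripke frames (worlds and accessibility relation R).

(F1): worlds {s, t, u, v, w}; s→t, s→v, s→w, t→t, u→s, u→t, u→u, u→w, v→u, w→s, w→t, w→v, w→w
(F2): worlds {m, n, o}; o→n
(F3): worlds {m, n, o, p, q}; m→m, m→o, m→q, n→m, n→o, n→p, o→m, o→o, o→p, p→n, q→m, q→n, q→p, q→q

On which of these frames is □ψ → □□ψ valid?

This is the axiom for transitivity; its first-order frame correspondent is ∀x ∀y ∀z (Rxy ∧ Ryz → Rxz).
(F1): fails — Ruw and Rwv but not Ruv.
(F2): satisfies the condition.
(F3): fails — Rom and Rmq but not Roq.
Valid on: (F2).

(F2)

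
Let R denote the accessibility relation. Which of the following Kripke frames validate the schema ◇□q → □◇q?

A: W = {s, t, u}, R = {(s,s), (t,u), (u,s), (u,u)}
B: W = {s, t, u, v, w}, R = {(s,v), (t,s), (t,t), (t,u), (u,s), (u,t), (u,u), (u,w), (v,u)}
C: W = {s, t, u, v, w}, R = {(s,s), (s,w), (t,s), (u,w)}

The schema corresponds to convergence: ∀x ∀y ∀z (Rxy ∧ Rxz → ∃w (Ryw ∧ Rzw)).
A: holds.
B: fails — Rts and Rtt but s and t have no common successor.
C: fails — Rss and Rsw but s and w have no common successor.
Valid on: A.

A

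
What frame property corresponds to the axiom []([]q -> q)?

shift-reflexivity

Suppose □(□q→q) is valid. Take Rxy and set V(q)={w : Ryw}. Then at y, □q holds; since □(□q→q) at x, □q→q at y, so q at y, i.e. Ryy.
Conversely, any frame satisfying forall x forall y (Rxy -> Ryy) validates the schema.
Frame condition: forall x forall y (Rxy -> Ryy).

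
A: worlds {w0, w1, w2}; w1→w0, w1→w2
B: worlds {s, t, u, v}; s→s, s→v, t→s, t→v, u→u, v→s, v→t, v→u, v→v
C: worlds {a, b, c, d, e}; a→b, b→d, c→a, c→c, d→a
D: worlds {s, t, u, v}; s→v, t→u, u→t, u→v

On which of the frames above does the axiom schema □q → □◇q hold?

B

This is the axiom for a generalized confluence (Geach) condition; its first-order frame correspondent is ∀x ∀z (xRz → ∃w (xRw ∧ zRw)).
A: fails — w1Rw0 but no w with w1Rw and w0Rw.
B: satisfies the condition.
C: fails — aRb but no w with aRw and bRw.
D: fails — sRv but no w with sRw and vRw.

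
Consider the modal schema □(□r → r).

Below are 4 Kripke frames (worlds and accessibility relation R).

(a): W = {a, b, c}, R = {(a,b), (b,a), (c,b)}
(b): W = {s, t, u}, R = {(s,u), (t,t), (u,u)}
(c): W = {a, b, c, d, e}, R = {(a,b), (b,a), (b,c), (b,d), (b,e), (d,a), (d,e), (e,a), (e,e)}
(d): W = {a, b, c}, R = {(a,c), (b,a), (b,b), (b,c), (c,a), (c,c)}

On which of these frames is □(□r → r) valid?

(b)

This is the axiom for shift-reflexivity; its first-order frame correspondent is ∀x ∀y (Rxy → Ryy).
(a): fails — Rab but not Rbb.
(b): ✓.
(c): fails — Rbc but not Rcc.
(d): fails — Rba but not Raa.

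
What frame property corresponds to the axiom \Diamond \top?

◇⊤ holds at w iff w has a successor, so frame-validity of ◇⊤ is exactly seriality. Equivalently via □φ → ◇φ:
Suppose □φ→◇φ is valid. At any x set V(φ)=W. Then □φ at x, so ◇φ at x, so x has a successor.
Conversely, any frame satisfying \forall x \exists y Rxy validates the schema.
So the correspondent is seriality.

seriality: \forall x \exists y Rxy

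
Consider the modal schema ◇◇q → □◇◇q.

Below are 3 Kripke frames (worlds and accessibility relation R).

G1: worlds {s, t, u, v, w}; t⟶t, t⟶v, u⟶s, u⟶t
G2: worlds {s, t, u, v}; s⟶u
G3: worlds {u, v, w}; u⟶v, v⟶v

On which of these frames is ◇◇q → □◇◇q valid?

G2, G3

This is the axiom for a generalized confluence (Geach) condition; its first-order frame correspondent is ∀x ∀y ∀z ((xR²y ∧ xRz) → ∃w (y = w ∧ zR²w)).
G1: fails — tR²t, tRv but no w* with t=w* and vR²w*.
G2: satisfies the condition.
G3: satisfies the condition.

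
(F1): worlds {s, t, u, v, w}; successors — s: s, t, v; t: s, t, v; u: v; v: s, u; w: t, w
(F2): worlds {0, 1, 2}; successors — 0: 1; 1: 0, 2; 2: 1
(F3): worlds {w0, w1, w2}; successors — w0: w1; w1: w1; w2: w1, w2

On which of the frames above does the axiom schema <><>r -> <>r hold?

Frame correspondent (Sahlqvist): forall x forall y forall z (Rxy & Ryz -> Rxz) — i.e. transitivity.
(F1): fails — Ruv and Rvu but not Ruu.
(F2): fails — R12 and R21 but not R11.
(F3): condition met.
Valid on: (F3).

(F3)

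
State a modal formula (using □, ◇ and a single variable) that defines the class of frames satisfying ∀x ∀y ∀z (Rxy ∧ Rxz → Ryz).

The condition is the Euclidean property. The 5 schema ◇r → □◇r defines it.
Suppose ◇r→□◇r is valid. Take Rxy, Rxz and set V(r)={y}. Then ◇r at x, so □◇r at x, so ◇r at z, so some w with Rzw has r; w=y, i.e. Rzy. By symmetry of the argument, Ryz.

◇r → □◇r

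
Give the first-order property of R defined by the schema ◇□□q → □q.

This is a Sahlqvist (Geach-type) schema ◇^1□^2q → □^1◇^0q.
Minimal-valuation argument: fix x; take any y with xR^1y and any z with xR^1z. Set V(q) to the set of worlds R-reachable from y in exactly 2 steps. Then □^2q holds at y, so the antecedent holds at x; validity forces ◇^0q at z, giving a w with zR^0w and yR^2w.
First-order correspondent: ∀x ∀y ∀z ((xRy ∧ xRz) → ∃w (yR²w ∧ z = w)).

∀x ∀y ∀z ((xRy ∧ xRz) → ∃w (yR²w ∧ z = w))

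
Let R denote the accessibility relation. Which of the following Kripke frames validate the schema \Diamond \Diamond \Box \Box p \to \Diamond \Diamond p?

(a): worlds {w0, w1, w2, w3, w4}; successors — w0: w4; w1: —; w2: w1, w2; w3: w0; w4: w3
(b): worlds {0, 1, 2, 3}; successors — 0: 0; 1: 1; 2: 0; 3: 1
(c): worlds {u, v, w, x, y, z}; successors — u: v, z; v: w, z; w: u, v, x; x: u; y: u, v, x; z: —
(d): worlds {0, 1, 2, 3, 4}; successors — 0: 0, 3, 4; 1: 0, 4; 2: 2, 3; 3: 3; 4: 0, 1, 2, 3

(b), (d)

The schema corresponds to a generalized confluence (Geach) condition: \forall x \forall y (x R^2 y \to \exists w (y R^2 w \wedge x R^2 w)).
(a): fails — w0R²w3 but no w with w3R²w and w0R²w.
(b): holds.
(c): fails — uR²z but no t with zR²t and uR²t.
(d): holds.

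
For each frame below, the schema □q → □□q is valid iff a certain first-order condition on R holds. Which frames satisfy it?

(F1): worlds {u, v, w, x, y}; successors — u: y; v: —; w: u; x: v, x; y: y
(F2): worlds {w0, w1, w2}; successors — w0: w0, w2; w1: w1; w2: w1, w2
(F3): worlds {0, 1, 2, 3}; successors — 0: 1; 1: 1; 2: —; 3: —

(F3)

This is the axiom for transitivity; its first-order frame correspondent is ∀x ∀y ∀z (Rxy ∧ Ryz → Rxz).
(F1): fails — Rwu and Ruy but not Rwy.
(F2): fails — Rw0w2 and Rw2w1 but not Rw0w1.
(F3): satisfies the condition.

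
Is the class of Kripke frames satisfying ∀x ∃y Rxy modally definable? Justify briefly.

The condition is seriality. A defining modal formula is □p → ◇p.
Suppose □p→◇p is valid. At any x set V(p)=W. Then □p at x, so ◇p at x, so x has a successor.

Definable; □p → ◇p defines it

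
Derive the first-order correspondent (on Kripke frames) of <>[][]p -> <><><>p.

forall x forall y (xRy -> exists w (y R^2 w & x R^3 w))

This is a Sahlqvist (Geach-type) schema ◇^1□^2p → □^0◇^3p.
Minimal-valuation argument: fix x; take any y with xR^1y and any z with xR^0z. Set V(p) to the set of worlds R-reachable from y in exactly 2 steps. Then □^2p holds at y, so the antecedent holds at x; validity forces ◇^3p at z, giving a w with zR^3w and yR^2w.
First-order correspondent: forall x forall y (xRy -> exists w (y R^2 w & x R^3 w)).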